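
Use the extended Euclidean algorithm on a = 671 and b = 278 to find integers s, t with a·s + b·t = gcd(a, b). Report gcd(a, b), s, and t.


Euclidean algorithm on (671, 278) — divide until remainder is 0:
  671 = 2 · 278 + 115
  278 = 2 · 115 + 48
  115 = 2 · 48 + 19
  48 = 2 · 19 + 10
  19 = 1 · 10 + 9
  10 = 1 · 9 + 1
  9 = 9 · 1 + 0
gcd(671, 278) = 1.
Track Bezout coefficients alongside the remainders: start with r₀ = 671 = a·1 + b·0 (s = 1, t = 0) and r₁ = 278 = a·0 + b·1 (s = 0, t = 1); each new remainder r_{k+1} = r_{k-1} − q_k·r_k inherits s_{k+1} = s_{k-1} − q_k·s_k, t_{k+1} = t_{k-1} − q_k·t_k, so r_k = a·s_k + b·t_k at every step:
  q = 2: r = 115, s = 1 − 2·0 = 1, t = 0 − 2·1 = -2  (check: 671·1 + 278·(-2) = 115)
  q = 2: r = 48, s = 0 − 2·1 = -2, t = 1 − 2·(-2) = 5  (check: 671·(-2) + 278·5 = 48)
  q = 2: r = 19, s = 1 − 2·(-2) = 5, t = -2 − 2·5 = -12  (check: 671·5 + 278·(-12) = 19)
  q = 2: r = 10, s = -2 − 2·5 = -12, t = 5 − 2·(-12) = 29  (check: 671·(-12) + 278·29 = 10)
  q = 1: r = 9, s = 5 − 1·(-12) = 17, t = -12 − 1·29 = -41  (check: 671·17 + 278·(-41) = 9)
  q = 1: r = 1, s = -12 − 1·17 = -29, t = 29 − 1·(-41) = 70  (check: 671·(-29) + 278·70 = 1)
The row with r = 1 (the gcd) gives the Bezout coefficients s = -29, t = 70.
Result: 671 · (-29) + 278 · (70) = 1.

gcd(671, 278) = 1; s = -29, t = 70 (check: 671·(-29) + 278·70 = 1).


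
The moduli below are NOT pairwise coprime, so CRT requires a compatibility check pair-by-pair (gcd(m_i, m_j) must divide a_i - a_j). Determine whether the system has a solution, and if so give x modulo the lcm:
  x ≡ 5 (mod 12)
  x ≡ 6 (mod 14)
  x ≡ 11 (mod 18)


Moduli 12, 14, 18 are not pairwise coprime, so CRT works modulo lcm(m_i) when all pairwise compatibility conditions hold.
Pairwise compatibility: gcd(m_i, m_j) must divide a_i - a_j for every pair.
Merge one congruence at a time:
  Start: x ≡ 5 (mod 12).
  Combine with x ≡ 6 (mod 14): gcd(12, 14) = 2, and 6 - 5 = 1 is NOT divisible by 2.
    ⇒ system is inconsistent (no integer solution).

No solution (the system is inconsistent).


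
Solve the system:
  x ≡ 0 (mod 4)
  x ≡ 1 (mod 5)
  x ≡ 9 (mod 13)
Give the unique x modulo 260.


Moduli 4, 5, 13 are pairwise coprime; by CRT there is a unique solution modulo M = 4 · 5 · 13 = 260.
Solve pairwise, accumulating the modulus:
  Start with x ≡ 0 (mod 4).
  Combine with x ≡ 1 (mod 5): since gcd(4, 5) = 1, we get a unique residue mod 20.
    Write x = 0 + 4·t and substitute into x ≡ 1 (mod 5): 4·t ≡ 1 − 0 = 1 (mod 5).
    The inverse of 4 mod 5 is 4 (since 4·4 = 16 = 3·5 + 1), so t ≡ 4·1 = 4 ≡ 4 (mod 5).
    Then x = 0 + 4·4 = 16, valid modulo lcm(4, 5) = 20: x ≡ 16 (mod 20).
  Combine with x ≡ 9 (mod 13): since gcd(20, 13) = 1, we get a unique residue mod 260.
    Write x = 16 + 20·t and substitute into x ≡ 9 (mod 13): 20·t ≡ 9 − 16 = -7 (mod 13).
    Reduce coefficients mod 13: 7·t ≡ 6 (mod 13).
    The inverse of 7 mod 13 is 2 (since 7·2 = 14 = 1·13 + 1), so t ≡ 2·6 = 12 ≡ 12 (mod 13).
    Then x = 16 + 20·12 = 256, valid modulo lcm(20, 13) = 260: x ≡ 256 (mod 260).
Verify: 256 mod 4 = 0 ✓, 256 mod 5 = 1 ✓, 256 mod 13 = 9 ✓.

x ≡ 256 (mod 260).


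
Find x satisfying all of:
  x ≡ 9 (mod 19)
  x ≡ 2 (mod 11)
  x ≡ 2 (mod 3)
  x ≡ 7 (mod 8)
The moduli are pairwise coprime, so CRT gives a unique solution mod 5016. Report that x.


Product of moduli M = 19 · 11 · 3 · 8 = 5016.
Merge one congruence at a time:
  Start: x ≡ 9 (mod 19).
  Combine with x ≡ 2 (mod 11); new modulus lcm = 209.
    Write x = 9 + 19·t and substitute into x ≡ 2 (mod 11): 19·t ≡ 2 − 9 = -7 (mod 11).
    Reduce coefficients mod 11: 8·t ≡ 4 (mod 11).
    The inverse of 8 mod 11 is 7 (since 8·7 = 56 = 5·11 + 1), so t ≡ 7·4 = 28 ≡ 6 (mod 11).
    Then x = 9 + 19·6 = 123, valid modulo lcm(19, 11) = 209: x ≡ 123 (mod 209).
  Combine with x ≡ 2 (mod 3); new modulus lcm = 627.
    Write x = 123 + 209·t and substitute into x ≡ 2 (mod 3): 209·t ≡ 2 − 123 = -121 (mod 3).
    Reduce coefficients mod 3: 2·t ≡ 2 (mod 3).
    The inverse of 2 mod 3 is 2 (since 2·2 = 4 = 1·3 + 1), so t ≡ 2·2 = 4 ≡ 1 (mod 3).
    Then x = 123 + 209·1 = 332, valid modulo lcm(209, 3) = 627: x ≡ 332 (mod 627).
  Combine with x ≡ 7 (mod 8); new modulus lcm = 5016.
    Write x = 332 + 627·t and substitute into x ≡ 7 (mod 8): 627·t ≡ 7 − 332 = -325 (mod 8).
    Reduce coefficients mod 8: 3·t ≡ 3 (mod 8).
    The inverse of 3 mod 8 is 3 (since 3·3 = 9 = 1·8 + 1), so t ≡ 3·3 = 9 ≡ 1 (mod 8).
    Then x = 332 + 627·1 = 959, valid modulo lcm(627, 8) = 5016: x ≡ 959 (mod 5016).
Verify against each original: 959 mod 19 = 9, 959 mod 11 = 2, 959 mod 3 = 2, 959 mod 8 = 7.

x ≡ 959 (mod 5016).


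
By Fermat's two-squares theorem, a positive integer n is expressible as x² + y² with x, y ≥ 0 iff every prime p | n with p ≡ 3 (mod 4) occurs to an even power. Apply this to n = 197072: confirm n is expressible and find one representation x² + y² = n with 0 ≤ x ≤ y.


Step 1: Factor n = 197072 = 2^4 · 109 · 113.
Step 2: Check the mod-4 condition on each prime factor: 2 = 2 (special); 109 ≡ 1 (mod 4), exponent 1; 113 ≡ 1 (mod 4), exponent 1.
All primes ≡ 3 (mod 4) appear to even exponent (or don't appear), so by the two-squares theorem n IS expressible as a sum of two squares.
Step 3: Build a representation. Group n = k² · m with k = 4 and m = 109 · 113 = 12317 (a product of primes ≡ 1 (mod 4)); a representation of m scales to one of n via (k·x)² + (k·y)² = k²(x² + y²). Each prime p ≡ 1 (mod 4) is itself a sum of two squares; find a² by testing p − a² for a perfect square:
  109: 109 − 1² = 108, 109 − 2² = 105, 109 − 3² = 100 = 10² ⇒ 109 = 3² + 10².
  113: 113 − 1² = 112, 113 − 2² = 109, 113 − 3² = 104, 113 − 4² = 97, 113 − 5² = 88, 113 − 6² = 77, 113 − 7² = 64 = 8² ⇒ 113 = 7² + 8².
  Combine using the Brahmagupta–Fibonacci identity (a² + b²)(c² + d²) = (ac − bd)² + (ad + bc)² = (ac + bd)² + (ad − bc)²:
  109 · 113 = 12317: from (3² + 10²)(7² + 8²), take (3·7 − 10·8, 3·8 + 10·7) = (21 − 80, 24 + 70) = (-59, 94); dropping signs (only squares matter) gives (59, 94); check 59² + 94² = 3481 + 8836 = 12317 ✓.
  Scale by k = 4: (4·59, 4·94) = (236, 376).
Step 4: Order so x ≤ y and verify: 236² + 376² = 55696 + 141376 = 197072 = n. ✓

n = 197072 = 236² + 376² (one valid representation with x ≤ y).


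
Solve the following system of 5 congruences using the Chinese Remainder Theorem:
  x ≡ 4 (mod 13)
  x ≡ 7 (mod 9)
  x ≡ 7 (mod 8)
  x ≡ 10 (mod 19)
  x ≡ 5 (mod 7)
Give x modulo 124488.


Product of moduli M = 13 · 9 · 8 · 19 · 7 = 124488.
Merge one congruence at a time:
  Start: x ≡ 4 (mod 13).
  Combine with x ≡ 7 (mod 9); new modulus lcm = 117.
    Write x = 4 + 13·t and substitute into x ≡ 7 (mod 9): 13·t ≡ 7 − 4 = 3 (mod 9).
    Reduce coefficients mod 9: 4·t ≡ 3 (mod 9).
    The inverse of 4 mod 9 is 7 (since 4·7 = 28 = 3·9 + 1), so t ≡ 7·3 = 21 ≡ 3 (mod 9).
    Then x = 4 + 13·3 = 43, valid modulo lcm(13, 9) = 117: x ≡ 43 (mod 117).
  Combine with x ≡ 7 (mod 8); new modulus lcm = 936.
    Write x = 43 + 117·t and substitute into x ≡ 7 (mod 8): 117·t ≡ 7 − 43 = -36 (mod 8).
    Reduce coefficients mod 8: 5·t ≡ 4 (mod 8).
    The inverse of 5 mod 8 is 5 (since 5·5 = 25 = 3·8 + 1), so t ≡ 5·4 = 20 ≡ 4 (mod 8).
    Then x = 43 + 117·4 = 511, valid modulo lcm(117, 8) = 936: x ≡ 511 (mod 936).
  Combine with x ≡ 10 (mod 19); new modulus lcm = 17784.
    Write x = 511 + 936·t and substitute into x ≡ 10 (mod 19): 936·t ≡ 10 − 511 = -501 (mod 19).
    Reduce coefficients mod 19: 5·t ≡ 12 (mod 19).
    The inverse of 5 mod 19 is 4 (since 5·4 = 20 = 1·19 + 1), so t ≡ 4·12 = 48 ≡ 10 (mod 19).
    Then x = 511 + 936·10 = 9871, valid modulo lcm(936, 19) = 17784: x ≡ 9871 (mod 17784).
  Combine with x ≡ 5 (mod 7); new modulus lcm = 124488.
    Write x = 9871 + 17784·t and substitute into x ≡ 5 (mod 7): 17784·t ≡ 5 − 9871 = -9866 (mod 7).
    Reduce coefficients mod 7: 4·t ≡ 4 (mod 7).
    The inverse of 4 mod 7 is 2 (since 4·2 = 8 = 1·7 + 1), so t ≡ 2·4 = 8 ≡ 1 (mod 7).
    Then x = 9871 + 17784·1 = 27655, valid modulo lcm(17784, 7) = 124488: x ≡ 27655 (mod 124488).
Verify against each original: 27655 mod 13 = 4, 27655 mod 9 = 7, 27655 mod 8 = 7, 27655 mod 19 = 10, 27655 mod 7 = 5.

x ≡ 27655 (mod 124488).


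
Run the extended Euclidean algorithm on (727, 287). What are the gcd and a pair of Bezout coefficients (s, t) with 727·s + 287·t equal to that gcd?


Euclidean algorithm on (727, 287) — divide until remainder is 0:
  727 = 2 · 287 + 153
  287 = 1 · 153 + 134
  153 = 1 · 134 + 19
  134 = 7 · 19 + 1
  19 = 19 · 1 + 0
gcd(727, 287) = 1.
Track Bezout coefficients alongside the remainders: start with r₀ = 727 = a·1 + b·0 (s = 1, t = 0) and r₁ = 287 = a·0 + b·1 (s = 0, t = 1); each new remainder r_{k+1} = r_{k-1} − q_k·r_k inherits s_{k+1} = s_{k-1} − q_k·s_k, t_{k+1} = t_{k-1} − q_k·t_k, so r_k = a·s_k + b·t_k at every step:
  q = 2: r = 153, s = 1 − 2·0 = 1, t = 0 − 2·1 = -2  (check: 727·1 + 287·(-2) = 153)
  q = 1: r = 134, s = 0 − 1·1 = -1, t = 1 − 1·(-2) = 3  (check: 727·(-1) + 287·3 = 134)
  q = 1: r = 19, s = 1 − 1·(-1) = 2, t = -2 − 1·3 = -5  (check: 727·2 + 287·(-5) = 19)
  q = 7: r = 1, s = -1 − 7·2 = -15, t = 3 − 7·(-5) = 38  (check: 727·(-15) + 287·38 = 1)
The row with r = 1 (the gcd) gives the Bezout coefficients s = -15, t = 38.
Result: 727 · (-15) + 287 · (38) = 1.

gcd(727, 287) = 1; s = -15, t = 38 (check: 727·(-15) + 287·38 = 1).


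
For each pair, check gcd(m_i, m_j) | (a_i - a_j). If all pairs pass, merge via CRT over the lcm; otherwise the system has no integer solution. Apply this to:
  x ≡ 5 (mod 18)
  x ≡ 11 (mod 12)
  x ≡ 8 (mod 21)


Moduli 18, 12, 21 are not pairwise coprime, so CRT works modulo lcm(m_i) when all pairwise compatibility conditions hold.
Pairwise compatibility: gcd(m_i, m_j) must divide a_i - a_j for every pair.
Merge one congruence at a time:
  Start: x ≡ 5 (mod 18).
  Combine with x ≡ 11 (mod 12): gcd(18, 12) = 6; 11 - 5 = 6, which IS divisible by 6, so compatible.
    Write x = 5 + 18·t and substitute into x ≡ 11 (mod 12): 18·t ≡ 11 − 5 = 6 (mod 12).
    Divide the congruence (and modulus) by g = 6: 3·t ≡ 1 (mod 2).
    Reduce coefficients mod 2: 1·t ≡ 1 (mod 2).
    So t ≡ 1 (mod 2).
    Then x = 5 + 18·1 = 23, valid modulo lcm(18, 12) = 36: x ≡ 23 (mod 36).
  Combine with x ≡ 8 (mod 21): gcd(36, 21) = 3; 8 - 23 = -15, which IS divisible by 3, so compatible.
    Write x = 23 + 36·t and substitute into x ≡ 8 (mod 21): 36·t ≡ 8 − 23 = -15 (mod 21).
    Divide the congruence (and modulus) by g = 3: 12·t ≡ -5 (mod 7).
    Reduce coefficients mod 7: 5·t ≡ 2 (mod 7).
    The inverse of 5 mod 7 is 3 (since 5·3 = 15 = 2·7 + 1), so t ≡ 3·2 = 6 ≡ 6 (mod 7).
    Then x = 23 + 36·6 = 239, valid modulo lcm(36, 21) = 252: x ≡ 239 (mod 252).
Verify: 239 mod 18 = 5, 239 mod 12 = 11, 239 mod 21 = 8.

x ≡ 239 (mod 252).


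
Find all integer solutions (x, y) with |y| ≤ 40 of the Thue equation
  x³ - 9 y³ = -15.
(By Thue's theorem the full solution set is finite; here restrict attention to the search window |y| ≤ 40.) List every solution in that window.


The equation is x³ - 9y³ = -15. For fixed y, x³ = 9·y³ − 15, so a solution requires the RHS to be a perfect cube.
Strategy: iterate y from -40 to 40, compute RHS = 9·y³ − 15, and check whether it is a (positive or negative) perfect cube.
Check small values of y:
  y = 0: RHS = -15 is not a perfect cube.
  y = 1: RHS = -6 is not a perfect cube.
  y = -1: RHS = -24 is not a perfect cube.
  y = 2: RHS = 57 is not a perfect cube.
  y = -2: RHS = -87 is not a perfect cube.
  y = 3: RHS = 228 is not a perfect cube.
  y = -3: RHS = -258 is not a perfect cube.
Continuing the search up to |y| = 40 finds no solutions either.
No (x, y) in the scanned range satisfies the equation.

No integer solutions with |y| ≤ 40.


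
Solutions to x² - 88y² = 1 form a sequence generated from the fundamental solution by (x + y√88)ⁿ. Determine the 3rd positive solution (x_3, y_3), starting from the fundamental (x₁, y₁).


Step 1: Find the fundamental solution (x₁, y₁) of x² - 88y² = 1.
  Expand √88 as a continued fraction. a₀ = ⌊√88⌋ = 9; iterate m_{k+1} = d_k·a_k − m_k, d_{k+1} = (88 − m_{k+1}²)/d_k, a_{k+1} = ⌊(a₀ + m_{k+1})/d_{k+1}⌋ (starting m₀ = 0, d₀ = 1), with convergents p_k = a_k·p_{k-1} + p_{k-2}, q_k = a_k·q_{k-1} + q_{k-2} (p₋₁ = 1, q₋₁ = 0):
  k = 0: a₀ = 9; p₀/q₀ = 9/1; p₀² − 88·q₀² = 81 − 88 = -7.
  k = 1: m = 9, d = 7, a = ⌊(9 + 9)/7⌋ = 2; p/q = (2·9 + 1)/(2·1 + 0) = 19/2; p² − 88·q² = 361 − 352 = 9.
  k = 2: m = 5, d = 9, a = ⌊(9 + 5)/9⌋ = 1; p/q = (1·19 + 9)/(1·2 + 1) = 28/3; p² − 88·q² = 784 − 792 = -8.
  k = 3: m = 4, d = 8, a = ⌊(9 + 4)/8⌋ = 1; p/q = (1·28 + 19)/(1·3 + 2) = 47/5; p² − 88·q² = 2209 − 2200 = 9.
  k = 4: m = 4, d = 9, a = ⌊(9 + 4)/9⌋ = 1; p/q = (1·47 + 28)/(1·5 + 3) = 75/8; p² − 88·q² = 5625 − 5632 = -7.
  k = 5: m = 5, d = 7, a = ⌊(9 + 5)/7⌋ = 2; p/q = (2·75 + 47)/(2·8 + 5) = 197/21; p² − 88·q² = 38809 − 38808 = 1.
  The first convergent with p² − 88·q² = 1 gives the fundamental solution (x₁, y₁) = (197, 21).
Step 2: Apply the recurrence (x_{n+1}, y_{n+1}) = (x₁x_n + 88y₁y_n, x₁y_n + y₁x_n) repeatedly.
  From (x_1, y_1) = (197, 21): x_2 = 197·197 + 88·21·21 = 77617; y_2 = 197·21 + 21·197 = 8274.
  From (x_2, y_2) = (77617, 8274): x_3 = 197·77617 + 88·21·8274 = 30580901; y_3 = 197·8274 + 21·77617 = 3259935.
Step 3: Verify x_3² - 88·y_3² = 935191505971801 - 935191505971800 = 1 (should be 1). ✓

(x_1, y_1) = (197, 21); (x_3, y_3) = (30580901, 3259935).


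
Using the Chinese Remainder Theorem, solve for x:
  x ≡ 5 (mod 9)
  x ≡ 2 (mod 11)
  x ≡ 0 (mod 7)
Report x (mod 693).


Moduli 9, 11, 7 are pairwise coprime; by CRT there is a unique solution modulo M = 9 · 11 · 7 = 693.
Solve pairwise, accumulating the modulus:
  Start with x ≡ 5 (mod 9).
  Combine with x ≡ 2 (mod 11): since gcd(9, 11) = 1, we get a unique residue mod 99.
    Write x = 5 + 9·t and substitute into x ≡ 2 (mod 11): 9·t ≡ 2 − 5 = -3 (mod 11).
    Reduce coefficients mod 11: 9·t ≡ 8 (mod 11).
    The inverse of 9 mod 11 is 5 (since 9·5 = 45 = 4·11 + 1), so t ≡ 5·8 = 40 ≡ 7 (mod 11).
    Then x = 5 + 9·7 = 68, valid modulo lcm(9, 11) = 99: x ≡ 68 (mod 99).
  Combine with x ≡ 0 (mod 7): since gcd(99, 7) = 1, we get a unique residue mod 693.
    Write x = 68 + 99·t and substitute into x ≡ 0 (mod 7): 99·t ≡ 0 − 68 = -68 (mod 7).
    Reduce coefficients mod 7: 1·t ≡ 2 (mod 7).
    So t ≡ 2 (mod 7).
    Then x = 68 + 99·2 = 266, valid modulo lcm(99, 7) = 693: x ≡ 266 (mod 693).
Verify: 266 mod 9 = 5 ✓, 266 mod 11 = 2 ✓, 266 mod 7 = 0 ✓.

x ≡ 266 (mod 693).


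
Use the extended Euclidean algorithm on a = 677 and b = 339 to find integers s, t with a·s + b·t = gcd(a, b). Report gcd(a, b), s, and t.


Euclidean algorithm on (677, 339) — divide until remainder is 0:
  677 = 1 · 339 + 338
  339 = 1 · 338 + 1
  338 = 338 · 1 + 0
gcd(677, 339) = 1.
Track Bezout coefficients alongside the remainders: start with r₀ = 677 = a·1 + b·0 (s = 1, t = 0) and r₁ = 339 = a·0 + b·1 (s = 0, t = 1); each new remainder r_{k+1} = r_{k-1} − q_k·r_k inherits s_{k+1} = s_{k-1} − q_k·s_k, t_{k+1} = t_{k-1} − q_k·t_k, so r_k = a·s_k + b·t_k at every step:
  q = 1: r = 338, s = 1 − 1·0 = 1, t = 0 − 1·1 = -1  (check: 677·1 + 339·(-1) = 338)
  q = 1: r = 1, s = 0 − 1·1 = -1, t = 1 − 1·(-1) = 2  (check: 677·(-1) + 339·2 = 1)
The row with r = 1 (the gcd) gives the Bezout coefficients s = -1, t = 2.
Result: 677 · (-1) + 339 · (2) = 1.

gcd(677, 339) = 1; s = -1, t = 2 (check: 677·(-1) + 339·2 = 1).


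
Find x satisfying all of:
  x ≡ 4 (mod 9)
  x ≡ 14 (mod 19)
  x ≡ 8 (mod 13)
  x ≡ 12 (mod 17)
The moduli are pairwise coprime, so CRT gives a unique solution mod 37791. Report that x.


Product of moduli M = 9 · 19 · 13 · 17 = 37791.
Merge one congruence at a time:
  Start: x ≡ 4 (mod 9).
  Combine with x ≡ 14 (mod 19); new modulus lcm = 171.
    Write x = 4 + 9·t and substitute into x ≡ 14 (mod 19): 9·t ≡ 14 − 4 = 10 (mod 19).
    The inverse of 9 mod 19 is 17 (since 9·17 = 153 = 8·19 + 1), so t ≡ 17·10 = 170 ≡ 18 (mod 19).
    Then x = 4 + 9·18 = 166, valid modulo lcm(9, 19) = 171: x ≡ 166 (mod 171).
  Combine with x ≡ 8 (mod 13); new modulus lcm = 2223.
    Write x = 166 + 171·t and substitute into x ≡ 8 (mod 13): 171·t ≡ 8 − 166 = -158 (mod 13).
    Reduce coefficients mod 13: 2·t ≡ 11 (mod 13).
    The inverse of 2 mod 13 is 7 (since 2·7 = 14 = 1·13 + 1), so t ≡ 7·11 = 77 ≡ 12 (mod 13).
    Then x = 166 + 171·12 = 2218, valid modulo lcm(171, 13) = 2223: x ≡ 2218 (mod 2223).
  Combine with x ≡ 12 (mod 17); new modulus lcm = 37791.
    Write x = 2218 + 2223·t and substitute into x ≡ 12 (mod 17): 2223·t ≡ 12 − 2218 = -2206 (mod 17).
    Reduce coefficients mod 17: 13·t ≡ 4 (mod 17).
    The inverse of 13 mod 17 is 4 (since 13·4 = 52 = 3·17 + 1), so t ≡ 4·4 = 16 ≡ 16 (mod 17).
    Then x = 2218 + 2223·16 = 37786, valid modulo lcm(2223, 17) = 37791: x ≡ 37786 (mod 37791).
Verify against each original: 37786 mod 9 = 4, 37786 mod 19 = 14, 37786 mod 13 = 8, 37786 mod 17 = 12.

x ≡ 37786 (mod 37791).


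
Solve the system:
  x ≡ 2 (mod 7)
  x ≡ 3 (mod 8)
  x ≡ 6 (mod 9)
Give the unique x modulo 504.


Moduli 7, 8, 9 are pairwise coprime; by CRT there is a unique solution modulo M = 7 · 8 · 9 = 504.
Solve pairwise, accumulating the modulus:
  Start with x ≡ 2 (mod 7).
  Combine with x ≡ 3 (mod 8): since gcd(7, 8) = 1, we get a unique residue mod 56.
    Write x = 2 + 7·t and substitute into x ≡ 3 (mod 8): 7·t ≡ 3 − 2 = 1 (mod 8).
    The inverse of 7 mod 8 is 7 (since 7·7 = 49 = 6·8 + 1), so t ≡ 7·1 = 7 ≡ 7 (mod 8).
    Then x = 2 + 7·7 = 51, valid modulo lcm(7, 8) = 56: x ≡ 51 (mod 56).
  Combine with x ≡ 6 (mod 9): since gcd(56, 9) = 1, we get a unique residue mod 504.
    Write x = 51 + 56·t and substitute into x ≡ 6 (mod 9): 56·t ≡ 6 − 51 = -45 (mod 9).
    Reduce coefficients mod 9: 2·t ≡ 0 (mod 9).
    The inverse of 2 mod 9 is 5 (since 2·5 = 10 = 1·9 + 1), so t ≡ 5·0 = 0 ≡ 0 (mod 9).
    Then x = 51 + 56·0 = 51, valid modulo lcm(56, 9) = 504: x ≡ 51 (mod 504).
Verify: 51 mod 7 = 2 ✓, 51 mod 8 = 3 ✓, 51 mod 9 = 6 ✓.

x ≡ 51 (mod 504).


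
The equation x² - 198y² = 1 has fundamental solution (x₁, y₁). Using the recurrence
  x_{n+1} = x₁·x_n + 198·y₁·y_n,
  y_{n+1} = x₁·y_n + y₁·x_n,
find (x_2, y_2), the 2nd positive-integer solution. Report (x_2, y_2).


Step 1: Find the fundamental solution (x₁, y₁) of x² - 198y² = 1.
  Expand √198 as a continued fraction. a₀ = ⌊√198⌋ = 14; iterate m_{k+1} = d_k·a_k − m_k, d_{k+1} = (198 − m_{k+1}²)/d_k, a_{k+1} = ⌊(a₀ + m_{k+1})/d_{k+1}⌋ (starting m₀ = 0, d₀ = 1), with convergents p_k = a_k·p_{k-1} + p_{k-2}, q_k = a_k·q_{k-1} + q_{k-2} (p₋₁ = 1, q₋₁ = 0):
  k = 0: a₀ = 14; p₀/q₀ = 14/1; p₀² − 198·q₀² = 196 − 198 = -2.
  k = 1: m = 14, d = 2, a = ⌊(14 + 14)/2⌋ = 14; p/q = (14·14 + 1)/(14·1 + 0) = 197/14; p² − 198·q² = 38809 − 38808 = 1.
  The first convergent with p² − 198·q² = 1 gives the fundamental solution (x₁, y₁) = (197, 14).
Step 2: Apply the recurrence (x_{n+1}, y_{n+1}) = (x₁x_n + 198y₁y_n, x₁y_n + y₁x_n) repeatedly.
  From (x_1, y_1) = (197, 14): x_2 = 197·197 + 198·14·14 = 77617; y_2 = 197·14 + 14·197 = 5516.
Step 3: Verify x_2² - 198·y_2² = 6024398689 - 6024398688 = 1 (should be 1). ✓

(x_1, y_1) = (197, 14); (x_2, y_2) = (77617, 5516).


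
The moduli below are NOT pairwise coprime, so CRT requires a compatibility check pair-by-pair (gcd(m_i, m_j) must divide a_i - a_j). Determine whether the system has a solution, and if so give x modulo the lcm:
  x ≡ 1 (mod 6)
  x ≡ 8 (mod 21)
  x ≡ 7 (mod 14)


Moduli 6, 21, 14 are not pairwise coprime, so CRT works modulo lcm(m_i) when all pairwise compatibility conditions hold.
Pairwise compatibility: gcd(m_i, m_j) must divide a_i - a_j for every pair.
Merge one congruence at a time:
  Start: x ≡ 1 (mod 6).
  Combine with x ≡ 8 (mod 21): gcd(6, 21) = 3, and 8 - 1 = 7 is NOT divisible by 3.
    ⇒ system is inconsistent (no integer solution).

No solution (the system is inconsistent).


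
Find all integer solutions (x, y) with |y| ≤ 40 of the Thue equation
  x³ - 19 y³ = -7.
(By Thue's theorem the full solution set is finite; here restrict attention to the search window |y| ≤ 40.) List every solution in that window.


The equation is x³ - 19y³ = -7. For fixed y, x³ = 19·y³ − 7, so a solution requires the RHS to be a perfect cube.
Strategy: iterate y from -40 to 40, compute RHS = 19·y³ − 7, and check whether it is a (positive or negative) perfect cube.
Check small values of y:
  y = 0: RHS = -7 is not a perfect cube.
  y = 1: RHS = 12 is not a perfect cube.
  y = -1: RHS = -26 is not a perfect cube.
  y = 2: RHS = 145 is not a perfect cube.
  y = -2: RHS = -159 is not a perfect cube.
  y = 3: RHS = 506 is not a perfect cube.
  y = -3: RHS = -520 is not a perfect cube.
Continuing the search up to |y| = 40 finds no solutions either.
No (x, y) in the scanned range satisfies the equation.

No integer solutions with |y| ≤ 40.


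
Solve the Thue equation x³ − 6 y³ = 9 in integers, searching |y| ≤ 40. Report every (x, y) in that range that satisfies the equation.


The equation is x³ - 6y³ = 9. For fixed y, x³ = 6·y³ + 9, so a solution requires the RHS to be a perfect cube.
Strategy: iterate y from -40 to 40, compute RHS = 6·y³ + 9, and check whether it is a (positive or negative) perfect cube.
Check small values of y:
  y = 0: RHS = 9 is not a perfect cube.
  y = 1: RHS = 15 is not a perfect cube.
  y = -1: RHS = 3 is not a perfect cube.
  y = 2: RHS = 57 is not a perfect cube.
  y = -2: RHS = -39 is not a perfect cube.
  y = 3: RHS = 171 is not a perfect cube.
  y = -3: RHS = -153 is not a perfect cube.
Continuing the search up to |y| = 40 finds no solutions either.
No (x, y) in the scanned range satisfies the equation.

No integer solutions with |y| ≤ 40.


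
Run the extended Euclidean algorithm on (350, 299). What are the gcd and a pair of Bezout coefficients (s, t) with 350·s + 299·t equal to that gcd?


Euclidean algorithm on (350, 299) — divide until remainder is 0:
  350 = 1 · 299 + 51
  299 = 5 · 51 + 44
  51 = 1 · 44 + 7
  44 = 6 · 7 + 2
  7 = 3 · 2 + 1
  2 = 2 · 1 + 0
gcd(350, 299) = 1.
Track Bezout coefficients alongside the remainders: start with r₀ = 350 = a·1 + b·0 (s = 1, t = 0) and r₁ = 299 = a·0 + b·1 (s = 0, t = 1); each new remainder r_{k+1} = r_{k-1} − q_k·r_k inherits s_{k+1} = s_{k-1} − q_k·s_k, t_{k+1} = t_{k-1} − q_k·t_k, so r_k = a·s_k + b·t_k at every step:
  q = 1: r = 51, s = 1 − 1·0 = 1, t = 0 − 1·1 = -1  (check: 350·1 + 299·(-1) = 51)
  q = 5: r = 44, s = 0 − 5·1 = -5, t = 1 − 5·(-1) = 6  (check: 350·(-5) + 299·6 = 44)
  q = 1: r = 7, s = 1 − 1·(-5) = 6, t = -1 − 1·6 = -7  (check: 350·6 + 299·(-7) = 7)
  q = 6: r = 2, s = -5 − 6·6 = -41, t = 6 − 6·(-7) = 48  (check: 350·(-41) + 299·48 = 2)
  q = 3: r = 1, s = 6 − 3·(-41) = 129, t = -7 − 3·48 = -151  (check: 350·129 + 299·(-151) = 1)
The row with r = 1 (the gcd) gives the Bezout coefficients s = 129, t = -151.
Result: 350 · (129) + 299 · (-151) = 1.

gcd(350, 299) = 1; s = 129, t = -151 (check: 350·129 + 299·(-151) = 1).


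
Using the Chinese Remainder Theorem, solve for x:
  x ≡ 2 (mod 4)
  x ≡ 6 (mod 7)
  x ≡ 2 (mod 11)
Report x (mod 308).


Moduli 4, 7, 11 are pairwise coprime; by CRT there is a unique solution modulo M = 4 · 7 · 11 = 308.
Solve pairwise, accumulating the modulus:
  Start with x ≡ 2 (mod 4).
  Combine with x ≡ 6 (mod 7): since gcd(4, 7) = 1, we get a unique residue mod 28.
    Write x = 2 + 4·t and substitute into x ≡ 6 (mod 7): 4·t ≡ 6 − 2 = 4 (mod 7).
    The inverse of 4 mod 7 is 2 (since 4·2 = 8 = 1·7 + 1), so t ≡ 2·4 = 8 ≡ 1 (mod 7).
    Then x = 2 + 4·1 = 6, valid modulo lcm(4, 7) = 28: x ≡ 6 (mod 28).
  Combine with x ≡ 2 (mod 11): since gcd(28, 11) = 1, we get a unique residue mod 308.
    Write x = 6 + 28·t and substitute into x ≡ 2 (mod 11): 28·t ≡ 2 − 6 = -4 (mod 11).
    Reduce coefficients mod 11: 6·t ≡ 7 (mod 11).
    The inverse of 6 mod 11 is 2 (since 6·2 = 12 = 1·11 + 1), so t ≡ 2·7 = 14 ≡ 3 (mod 11).
    Then x = 6 + 28·3 = 90, valid modulo lcm(28, 11) = 308: x ≡ 90 (mod 308).
Verify: 90 mod 4 = 2 ✓, 90 mod 7 = 6 ✓, 90 mod 11 = 2 ✓.

x ≡ 90 (mod 308).


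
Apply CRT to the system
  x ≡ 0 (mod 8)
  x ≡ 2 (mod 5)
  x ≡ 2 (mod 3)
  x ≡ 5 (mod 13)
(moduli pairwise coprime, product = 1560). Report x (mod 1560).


Product of moduli M = 8 · 5 · 3 · 13 = 1560.
Merge one congruence at a time:
  Start: x ≡ 0 (mod 8).
  Combine with x ≡ 2 (mod 5); new modulus lcm = 40.
    Write x = 0 + 8·t and substitute into x ≡ 2 (mod 5): 8·t ≡ 2 − 0 = 2 (mod 5).
    Reduce coefficients mod 5: 3·t ≡ 2 (mod 5).
    The inverse of 3 mod 5 is 2 (since 3·2 = 6 = 1·5 + 1), so t ≡ 2·2 = 4 ≡ 4 (mod 5).
    Then x = 0 + 8·4 = 32, valid modulo lcm(8, 5) = 40: x ≡ 32 (mod 40).
  Combine with x ≡ 2 (mod 3); new modulus lcm = 120.
    Write x = 32 + 40·t and substitute into x ≡ 2 (mod 3): 40·t ≡ 2 − 32 = -30 (mod 3).
    Reduce coefficients mod 3: 1·t ≡ 0 (mod 3).
    So t ≡ 0 (mod 3).
    Then x = 32 + 40·0 = 32, valid modulo lcm(40, 3) = 120: x ≡ 32 (mod 120).
  Combine with x ≡ 5 (mod 13); new modulus lcm = 1560.
    Write x = 32 + 120·t and substitute into x ≡ 5 (mod 13): 120·t ≡ 5 − 32 = -27 (mod 13).
    Reduce coefficients mod 13: 3·t ≡ 12 (mod 13).
    The inverse of 3 mod 13 is 9 (since 3·9 = 27 = 2·13 + 1), so t ≡ 9·12 = 108 ≡ 4 (mod 13).
    Then x = 32 + 120·4 = 512, valid modulo lcm(120, 13) = 1560: x ≡ 512 (mod 1560).
Verify against each original: 512 mod 8 = 0, 512 mod 5 = 2, 512 mod 3 = 2, 512 mod 13 = 5.

x ≡ 512 (mod 1560).


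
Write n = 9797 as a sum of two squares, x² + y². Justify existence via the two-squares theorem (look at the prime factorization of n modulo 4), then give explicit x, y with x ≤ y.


Step 1: Factor n = 9797 = 97 · 101.
Step 2: Check the mod-4 condition on each prime factor: 97 ≡ 1 (mod 4), exponent 1; 101 ≡ 1 (mod 4), exponent 1.
All primes ≡ 3 (mod 4) appear to even exponent (or don't appear), so by the two-squares theorem n IS expressible as a sum of two squares.
Step 3: Build a representation. Here n = 97 · 101 is a product of primes ≡ 1 (mod 4). Each prime p ≡ 1 (mod 4) is itself a sum of two squares; find a² by testing p − a² for a perfect square:
  97: 97 − 1² = 96, 97 − 2² = 93, 97 − 3² = 88, 97 − 4² = 81 = 9² ⇒ 97 = 4² + 9².
  101: 101 − 1² = 100 = 10² ⇒ 101 = 1² + 10².
  Combine using the Brahmagupta–Fibonacci identity (a² + b²)(c² + d²) = (ac − bd)² + (ad + bc)² = (ac + bd)² + (ad − bc)²:
  97 · 101 = 9797: from (4² + 9²)(1² + 10²), take (4·1 − 9·10, 4·10 + 9·1) = (4 − 90, 40 + 9) = (-86, 49); dropping signs (only squares matter) gives (86, 49); check 86² + 49² = 7396 + 2401 = 9797 ✓.
Step 4: Order so x ≤ y and verify: 49² + 86² = 2401 + 7396 = 9797 = n. ✓

n = 9797 = 49² + 86² (one valid representation with x ≤ y).


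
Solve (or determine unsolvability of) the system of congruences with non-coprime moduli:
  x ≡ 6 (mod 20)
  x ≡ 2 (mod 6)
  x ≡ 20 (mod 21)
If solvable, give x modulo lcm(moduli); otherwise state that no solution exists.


Moduli 20, 6, 21 are not pairwise coprime, so CRT works modulo lcm(m_i) when all pairwise compatibility conditions hold.
Pairwise compatibility: gcd(m_i, m_j) must divide a_i - a_j for every pair.
Merge one congruence at a time:
  Start: x ≡ 6 (mod 20).
  Combine with x ≡ 2 (mod 6): gcd(20, 6) = 2; 2 - 6 = -4, which IS divisible by 2, so compatible.
    Write x = 6 + 20·t and substitute into x ≡ 2 (mod 6): 20·t ≡ 2 − 6 = -4 (mod 6).
    Divide the congruence (and modulus) by g = 2: 10·t ≡ -2 (mod 3).
    Reduce coefficients mod 3: 1·t ≡ 1 (mod 3).
    So t ≡ 1 (mod 3).
    Then x = 6 + 20·1 = 26, valid modulo lcm(20, 6) = 60: x ≡ 26 (mod 60).
  Combine with x ≡ 20 (mod 21): gcd(60, 21) = 3; 20 - 26 = -6, which IS divisible by 3, so compatible.
    Write x = 26 + 60·t and substitute into x ≡ 20 (mod 21): 60·t ≡ 20 − 26 = -6 (mod 21).
    Divide the congruence (and modulus) by g = 3: 20·t ≡ -2 (mod 7).
    Reduce coefficients mod 7: 6·t ≡ 5 (mod 7).
    The inverse of 6 mod 7 is 6 (since 6·6 = 36 = 5·7 + 1), so t ≡ 6·5 = 30 ≡ 2 (mod 7).
    Then x = 26 + 60·2 = 146, valid modulo lcm(60, 21) = 420: x ≡ 146 (mod 420).
Verify: 146 mod 20 = 6, 146 mod 6 = 2, 146 mod 21 = 20.

x ≡ 146 (mod 420).


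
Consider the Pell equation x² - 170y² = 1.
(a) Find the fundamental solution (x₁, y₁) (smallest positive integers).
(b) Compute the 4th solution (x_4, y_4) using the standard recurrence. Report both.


Step 1: Find the fundamental solution (x₁, y₁) of x² - 170y² = 1.
  Expand √170 as a continued fraction. a₀ = ⌊√170⌋ = 13; iterate m_{k+1} = d_k·a_k − m_k, d_{k+1} = (170 − m_{k+1}²)/d_k, a_{k+1} = ⌊(a₀ + m_{k+1})/d_{k+1}⌋ (starting m₀ = 0, d₀ = 1), with convergents p_k = a_k·p_{k-1} + p_{k-2}, q_k = a_k·q_{k-1} + q_{k-2} (p₋₁ = 1, q₋₁ = 0):
  k = 0: a₀ = 13; p₀/q₀ = 13/1; p₀² − 170·q₀² = 169 − 170 = -1.
  k = 1: m = 13, d = 1, a = ⌊(13 + 13)/1⌋ = 26; p/q = (26·13 + 1)/(26·1 + 0) = 339/26; p² − 170·q² = 114921 − 114920 = 1.
  The first convergent with p² − 170·q² = 1 gives the fundamental solution (x₁, y₁) = (339, 26).
Step 2: Apply the recurrence (x_{n+1}, y_{n+1}) = (x₁x_n + 170y₁y_n, x₁y_n + y₁x_n) repeatedly.
  From (x_1, y_1) = (339, 26): x_2 = 339·339 + 170·26·26 = 229841; y_2 = 339·26 + 26·339 = 17628.
  From (x_2, y_2) = (229841, 17628): x_3 = 339·229841 + 170·26·17628 = 155831859; y_3 = 339·17628 + 26·229841 = 11951758.
  From (x_3, y_3) = (155831859, 11951758): x_4 = 339·155831859 + 170·26·11951758 = 105653770561; y_4 = 339·11951758 + 26·155831859 = 8103274296.
Step 3: Verify x_4² - 170·y_4² = 11162719233756430254721 - 11162719233756430254720 = 1 (should be 1). ✓

(x_1, y_1) = (339, 26); (x_4, y_4) = (105653770561, 8103274296).


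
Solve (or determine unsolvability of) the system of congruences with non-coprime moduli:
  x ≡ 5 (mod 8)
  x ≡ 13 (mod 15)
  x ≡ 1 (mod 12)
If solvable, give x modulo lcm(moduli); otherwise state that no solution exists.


Moduli 8, 15, 12 are not pairwise coprime, so CRT works modulo lcm(m_i) when all pairwise compatibility conditions hold.
Pairwise compatibility: gcd(m_i, m_j) must divide a_i - a_j for every pair.
Merge one congruence at a time:
  Start: x ≡ 5 (mod 8).
  Combine with x ≡ 13 (mod 15): gcd(8, 15) = 1; 13 - 5 = 8, which IS divisible by 1, so compatible.
    Write x = 5 + 8·t and substitute into x ≡ 13 (mod 15): 8·t ≡ 13 − 5 = 8 (mod 15).
    The inverse of 8 mod 15 is 2 (since 8·2 = 16 = 1·15 + 1), so t ≡ 2·8 = 16 ≡ 1 (mod 15).
    Then x = 5 + 8·1 = 13, valid modulo lcm(8, 15) = 120: x ≡ 13 (mod 120).
  Combine with x ≡ 1 (mod 12): gcd(120, 12) = 12; 1 - 13 = -12, which IS divisible by 12, so compatible.
    Write x = 13 + 120·t and substitute into x ≡ 1 (mod 12): 120·t ≡ 1 − 13 = -12 (mod 12).
    Divide the congruence (and modulus) by g = 12: 10·t ≡ -1 (mod 1).
    Modulo 1 every t works; take t = 0.
    Then x = 13 + 120·0 = 13, valid modulo lcm(120, 12) = 120: x ≡ 13 (mod 120).
Verify: 13 mod 8 = 5, 13 mod 15 = 13, 13 mod 12 = 1.

x ≡ 13 (mod 120).


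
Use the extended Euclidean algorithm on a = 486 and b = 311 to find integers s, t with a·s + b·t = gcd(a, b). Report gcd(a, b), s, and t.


Euclidean algorithm on (486, 311) — divide until remainder is 0:
  486 = 1 · 311 + 175
  311 = 1 · 175 + 136
  175 = 1 · 136 + 39
  136 = 3 · 39 + 19
  39 = 2 · 19 + 1
  19 = 19 · 1 + 0
gcd(486, 311) = 1.
Track Bezout coefficients alongside the remainders: start with r₀ = 486 = a·1 + b·0 (s = 1, t = 0) and r₁ = 311 = a·0 + b·1 (s = 0, t = 1); each new remainder r_{k+1} = r_{k-1} − q_k·r_k inherits s_{k+1} = s_{k-1} − q_k·s_k, t_{k+1} = t_{k-1} − q_k·t_k, so r_k = a·s_k + b·t_k at every step:
  q = 1: r = 175, s = 1 − 1·0 = 1, t = 0 − 1·1 = -1  (check: 486·1 + 311·(-1) = 175)
  q = 1: r = 136, s = 0 − 1·1 = -1, t = 1 − 1·(-1) = 2  (check: 486·(-1) + 311·2 = 136)
  q = 1: r = 39, s = 1 − 1·(-1) = 2, t = -1 − 1·2 = -3  (check: 486·2 + 311·(-3) = 39)
  q = 3: r = 19, s = -1 − 3·2 = -7, t = 2 − 3·(-3) = 11  (check: 486·(-7) + 311·11 = 19)
  q = 2: r = 1, s = 2 − 2·(-7) = 16, t = -3 − 2·11 = -25  (check: 486·16 + 311·(-25) = 1)
The row with r = 1 (the gcd) gives the Bezout coefficients s = 16, t = -25.
Result: 486 · (16) + 311 · (-25) = 1.

gcd(486, 311) = 1; s = 16, t = -25 (check: 486·16 + 311·(-25) = 1).


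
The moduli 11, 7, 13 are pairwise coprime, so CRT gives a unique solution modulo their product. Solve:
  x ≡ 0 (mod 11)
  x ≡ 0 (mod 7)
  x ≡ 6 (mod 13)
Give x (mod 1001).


Moduli 11, 7, 13 are pairwise coprime; by CRT there is a unique solution modulo M = 11 · 7 · 13 = 1001.
Solve pairwise, accumulating the modulus:
  Start with x ≡ 0 (mod 11).
  Combine with x ≡ 0 (mod 7): since gcd(11, 7) = 1, we get a unique residue mod 77.
    Write x = 0 + 11·t and substitute into x ≡ 0 (mod 7): 11·t ≡ 0 − 0 = 0 (mod 7).
    Reduce coefficients mod 7: 4·t ≡ 0 (mod 7).
    The inverse of 4 mod 7 is 2 (since 4·2 = 8 = 1·7 + 1), so t ≡ 2·0 = 0 ≡ 0 (mod 7).
    Then x = 0 + 11·0 = 0, valid modulo lcm(11, 7) = 77: x ≡ 0 (mod 77).
  Combine with x ≡ 6 (mod 13): since gcd(77, 13) = 1, we get a unique residue mod 1001.
    Write x = 0 + 77·t and substitute into x ≡ 6 (mod 13): 77·t ≡ 6 − 0 = 6 (mod 13).
    Reduce coefficients mod 13: 12·t ≡ 6 (mod 13).
    The inverse of 12 mod 13 is 12 (since 12·12 = 144 = 11·13 + 1), so t ≡ 12·6 = 72 ≡ 7 (mod 13).
    Then x = 0 + 77·7 = 539, valid modulo lcm(77, 13) = 1001: x ≡ 539 (mod 1001).
Verify: 539 mod 11 = 0 ✓, 539 mod 7 = 0 ✓, 539 mod 13 = 6 ✓.

x ≡ 539 (mod 1001).


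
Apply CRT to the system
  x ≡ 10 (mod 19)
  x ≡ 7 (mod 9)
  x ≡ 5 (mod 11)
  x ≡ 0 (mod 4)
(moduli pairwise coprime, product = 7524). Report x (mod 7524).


Product of moduli M = 19 · 9 · 11 · 4 = 7524.
Merge one congruence at a time:
  Start: x ≡ 10 (mod 19).
  Combine with x ≡ 7 (mod 9); new modulus lcm = 171.
    Write x = 10 + 19·t and substitute into x ≡ 7 (mod 9): 19·t ≡ 7 − 10 = -3 (mod 9).
    Reduce coefficients mod 9: 1·t ≡ 6 (mod 9).
    So t ≡ 6 (mod 9).
    Then x = 10 + 19·6 = 124, valid modulo lcm(19, 9) = 171: x ≡ 124 (mod 171).
  Combine with x ≡ 5 (mod 11); new modulus lcm = 1881.
    Write x = 124 + 171·t and substitute into x ≡ 5 (mod 11): 171·t ≡ 5 − 124 = -119 (mod 11).
    Reduce coefficients mod 11: 6·t ≡ 2 (mod 11).
    The inverse of 6 mod 11 is 2 (since 6·2 = 12 = 1·11 + 1), so t ≡ 2·2 = 4 ≡ 4 (mod 11).
    Then x = 124 + 171·4 = 808, valid modulo lcm(171, 11) = 1881: x ≡ 808 (mod 1881).
  Combine with x ≡ 0 (mod 4); new modulus lcm = 7524.
    Write x = 808 + 1881·t and substitute into x ≡ 0 (mod 4): 1881·t ≡ 0 − 808 = -808 (mod 4).
    Reduce coefficients mod 4: 1·t ≡ 0 (mod 4).
    So t ≡ 0 (mod 4).
    Then x = 808 + 1881·0 = 808, valid modulo lcm(1881, 4) = 7524: x ≡ 808 (mod 7524).
Verify against each original: 808 mod 19 = 10, 808 mod 9 = 7, 808 mod 11 = 5, 808 mod 4 = 0.

x ≡ 808 (mod 7524).


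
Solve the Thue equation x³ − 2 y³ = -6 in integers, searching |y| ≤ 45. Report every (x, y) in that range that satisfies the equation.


The equation is x³ - 2y³ = -6. For fixed y, x³ = 2·y³ − 6, so a solution requires the RHS to be a perfect cube.
Strategy: iterate y from -45 to 45, compute RHS = 2·y³ − 6, and check whether it is a (positive or negative) perfect cube.
Check small values of y:
  y = 0: RHS = -6 is not a perfect cube.
  y = 1: RHS = -4 is not a perfect cube.
  y = -1: RHS = -8 = (-2)³ ⇒ x = -2 works.
  y = 2: RHS = 10 is not a perfect cube.
  y = -2: RHS = -22 is not a perfect cube.
  y = 3: RHS = 48 is not a perfect cube.
  y = -3: RHS = -60 is not a perfect cube.
Continuing the search up to |y| = 45 finds no further solutions beyond those listed.
Collected solutions: (-2, -1).

Solutions (with |y| ≤ 45): (-2, -1).


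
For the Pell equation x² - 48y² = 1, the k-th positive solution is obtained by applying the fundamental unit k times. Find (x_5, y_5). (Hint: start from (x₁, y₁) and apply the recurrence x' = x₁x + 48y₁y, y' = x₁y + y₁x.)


Step 1: Find the fundamental solution (x₁, y₁) of x² - 48y² = 1.
  Expand √48 as a continued fraction. a₀ = ⌊√48⌋ = 6; iterate m_{k+1} = d_k·a_k − m_k, d_{k+1} = (48 − m_{k+1}²)/d_k, a_{k+1} = ⌊(a₀ + m_{k+1})/d_{k+1}⌋ (starting m₀ = 0, d₀ = 1), with convergents p_k = a_k·p_{k-1} + p_{k-2}, q_k = a_k·q_{k-1} + q_{k-2} (p₋₁ = 1, q₋₁ = 0):
  k = 0: a₀ = 6; p₀/q₀ = 6/1; p₀² − 48·q₀² = 36 − 48 = -12.
  k = 1: m = 6, d = 12, a = ⌊(6 + 6)/12⌋ = 1; p/q = (1·6 + 1)/(1·1 + 0) = 7/1; p² − 48·q² = 49 − 48 = 1.
  The first convergent with p² − 48·q² = 1 gives the fundamental solution (x₁, y₁) = (7, 1).
Step 2: Apply the recurrence (x_{n+1}, y_{n+1}) = (x₁x_n + 48y₁y_n, x₁y_n + y₁x_n) repeatedly.
  From (x_1, y_1) = (7, 1): x_2 = 7·7 + 48·1·1 = 97; y_2 = 7·1 + 1·7 = 14.
  From (x_2, y_2) = (97, 14): x_3 = 7·97 + 48·1·14 = 1351; y_3 = 7·14 + 1·97 = 195.
  From (x_3, y_3) = (1351, 195): x_4 = 7·1351 + 48·1·195 = 18817; y_4 = 7·195 + 1·1351 = 2716.
  From (x_4, y_4) = (18817, 2716): x_5 = 7·18817 + 48·1·2716 = 262087; y_5 = 7·2716 + 1·18817 = 37829.
Step 3: Verify x_5² - 48·y_5² = 68689595569 - 68689595568 = 1 (should be 1). ✓

(x_1, y_1) = (7, 1); (x_5, y_5) = (262087, 37829).


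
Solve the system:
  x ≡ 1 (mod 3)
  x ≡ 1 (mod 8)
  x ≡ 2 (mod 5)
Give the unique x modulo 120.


Moduli 3, 8, 5 are pairwise coprime; by CRT there is a unique solution modulo M = 3 · 8 · 5 = 120.
Solve pairwise, accumulating the modulus:
  Start with x ≡ 1 (mod 3).
  Combine with x ≡ 1 (mod 8): since gcd(3, 8) = 1, we get a unique residue mod 24.
    Write x = 1 + 3·t and substitute into x ≡ 1 (mod 8): 3·t ≡ 1 − 1 = 0 (mod 8).
    The inverse of 3 mod 8 is 3 (since 3·3 = 9 = 1·8 + 1), so t ≡ 3·0 = 0 ≡ 0 (mod 8).
    Then x = 1 + 3·0 = 1, valid modulo lcm(3, 8) = 24: x ≡ 1 (mod 24).
  Combine with x ≡ 2 (mod 5): since gcd(24, 5) = 1, we get a unique residue mod 120.
    Write x = 1 + 24·t and substitute into x ≡ 2 (mod 5): 24·t ≡ 2 − 1 = 1 (mod 5).
    Reduce coefficients mod 5: 4·t ≡ 1 (mod 5).
    The inverse of 4 mod 5 is 4 (since 4·4 = 16 = 3·5 + 1), so t ≡ 4·1 = 4 ≡ 4 (mod 5).
    Then x = 1 + 24·4 = 97, valid modulo lcm(24, 5) = 120: x ≡ 97 (mod 120).
Verify: 97 mod 3 = 1 ✓, 97 mod 8 = 1 ✓, 97 mod 5 = 2 ✓.

x ≡ 97 (mod 120).


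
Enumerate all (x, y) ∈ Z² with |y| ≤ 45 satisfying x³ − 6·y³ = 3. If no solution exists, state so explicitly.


The equation is x³ - 6y³ = 3. For fixed y, x³ = 6·y³ + 3, so a solution requires the RHS to be a perfect cube.
Strategy: iterate y from -45 to 45, compute RHS = 6·y³ + 3, and check whether it is a (positive or negative) perfect cube.
Check small values of y:
  y = 0: RHS = 3 is not a perfect cube.
  y = 1: RHS = 9 is not a perfect cube.
  y = -1: RHS = -3 is not a perfect cube.
  y = 2: RHS = 51 is not a perfect cube.
  y = -2: RHS = -45 is not a perfect cube.
  y = 3: RHS = 165 is not a perfect cube.
  y = -3: RHS = -159 is not a perfect cube.
Continuing the search up to |y| = 45 finds no solutions either.
No (x, y) in the scanned range satisfies the equation.

No integer solutions with |y| ≤ 45.
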